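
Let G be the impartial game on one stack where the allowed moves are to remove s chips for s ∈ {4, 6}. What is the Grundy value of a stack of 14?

Grundy values for subtraction set {4, 6}:
k:     0  1  2  3  4  5  6  7  8  9 10 11 12 13 14
g(k):  0  0  0  0  1  1  1  1  2  2  0  0  0  0  1
So g(14) = 1.

1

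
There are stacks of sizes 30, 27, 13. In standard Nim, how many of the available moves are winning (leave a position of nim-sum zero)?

3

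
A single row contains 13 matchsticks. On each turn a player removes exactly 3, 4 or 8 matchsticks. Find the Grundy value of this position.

0

Compute g(0), g(1), … for moves {3, 4, 8}:
g(0) = mex{} = 0
g(1) = mex{} = 0
g(2) = mex{} = 0
g(3) = mex{0} = 1
g(4) = mex{0} = 1
g(5) = mex{0} = 1
g(6) = mex{0,1} = 2
g(7) = mex{1} = 0
g(8) = mex{0,1} = 2
g(9) = mex{0,1,2} = 3
g(10) = mex{0,2} = 1
g(11) = mex{0,1,2} = 3
g(12) = mex{1,2,3} = 0
g(13) = mex{1,3} = 0
So g(13) = 0.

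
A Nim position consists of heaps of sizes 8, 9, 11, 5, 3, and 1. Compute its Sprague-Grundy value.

Nim-sum: 8 ^ 9 ^ 11 ^ 5 ^ 3 ^ 1 = 13.

13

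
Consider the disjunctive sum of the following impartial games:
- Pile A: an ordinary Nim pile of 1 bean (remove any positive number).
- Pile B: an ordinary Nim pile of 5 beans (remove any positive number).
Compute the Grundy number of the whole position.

4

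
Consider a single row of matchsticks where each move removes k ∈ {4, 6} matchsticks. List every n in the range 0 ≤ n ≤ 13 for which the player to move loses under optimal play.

0, 1, 2, 3, 10, 11, 12, 13

Build the Grundy sequence with g(k) = mex{g(k−s) : s ∈ {4, 6}, s ≤ k}:
g(0) = mex{} = 0
g(1) = mex{} = 0
g(2) = mex{} = 0
g(3) = mex{} = 0
g(4) = mex{0} = 1
g(5) = mex{0} = 1
g(6) = mex{0} = 1
g(7) = mex{0} = 1
g(8) = mex{0,1} = 2
g(9) = mex{0,1} = 2
g(10) = mex{1} = 0
g(11) = mex{1} = 0
g(12) = mex{1,2} = 0
g(13) = mex{1,2} = 0
The P-positions (g = 0) in 0..13 are 0, 1, 2, 3, 10, 11, 12, 13.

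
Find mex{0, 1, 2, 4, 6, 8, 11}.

3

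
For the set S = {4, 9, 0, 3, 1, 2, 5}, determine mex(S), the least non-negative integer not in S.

The values 0, 1, 2, 3, 4, 5 are all present; 6 is the first non-negative integer missing from the set.

6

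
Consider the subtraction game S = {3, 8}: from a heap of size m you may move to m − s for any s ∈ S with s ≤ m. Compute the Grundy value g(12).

0

Build the Grundy sequence with g(k) = mex{g(k−s) : s ∈ {3, 8}, s ≤ k}:
g(0) = mex{} = 0
g(1) = mex{} = 0
g(2) = mex{} = 0
g(3) = mex{0} = 1
g(4) = mex{0} = 1
g(5) = mex{0} = 1
g(6) = mex{1} = 0
g(7) = mex{1} = 0
g(8) = mex{0,1} = 2
g(9) = mex{0} = 1
g(10) = mex{0} = 1
g(11) = mex{1,2} = 0
g(12) = mex{1} = 0
So g(12) = 0.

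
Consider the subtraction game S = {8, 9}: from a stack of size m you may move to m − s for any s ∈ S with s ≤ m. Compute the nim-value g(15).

Build the Grundy sequence with g(k) = mex{g(k−s) : s ∈ {8, 9}, s ≤ k}:
k:     0  1  2  3  4  5  6  7  8  9 10 11 12 13 14 15
g(k):  0  0  0  0  0  0  0  0  1  1  1  1  1  1  1  1
So g(15) = 1.

1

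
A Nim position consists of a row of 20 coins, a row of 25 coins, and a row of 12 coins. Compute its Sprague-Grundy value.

Compute the nim-sum pairwise:
20 XOR 25 = 13
13 XOR 12 = 1

1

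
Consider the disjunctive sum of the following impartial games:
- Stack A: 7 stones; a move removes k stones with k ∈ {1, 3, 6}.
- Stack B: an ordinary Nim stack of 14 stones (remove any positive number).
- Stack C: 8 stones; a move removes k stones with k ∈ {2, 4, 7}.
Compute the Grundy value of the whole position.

12

For stack A, compute g(0), g(1), … with moves {1, 3, 6}:
g(0) = mex{} = 0
g(1) = mex{0} = 1
g(2) = mex{1} = 0
g(3) = mex{0} = 1
g(4) = mex{1} = 0
g(5) = mex{0} = 1
g(6) = mex{0,1} = 2
g(7) = mex{0,1,2} = 3
So g(7) = 3.
Stack B is a plain Nim stack of size 14, so its Grundy value is 14.
Grundy values for stack C (subtraction set {2, 4, 7}):
g(0) = mex{} = 0
g(1) = mex{} = 0
g(2) = mex{0} = 1
g(3) = mex{0} = 1
g(4) = mex{0,1} = 2
g(5) = mex{0,1} = 2
g(6) = mex{1,2} = 0
g(7) = mex{0,1,2} = 3
g(8) = mex{0,2} = 1
So g(8) = 1.
The value of a disjunctive sum is the nim-sum of the parts.
Combined value = 3 ⊕ 14 ⊕ 1 = 12.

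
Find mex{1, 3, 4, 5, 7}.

0 is not in the set, so the mex is 0.

0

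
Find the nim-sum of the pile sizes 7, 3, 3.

7

Compute the nim-sum pairwise:
7 ⊕ 3 = 4
4 ⊕ 3 = 7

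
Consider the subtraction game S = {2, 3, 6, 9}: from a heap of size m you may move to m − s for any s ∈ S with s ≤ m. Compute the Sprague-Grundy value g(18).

Build the Grundy sequence with g(k) = mex{g(k−s) : s ∈ {2, 3, 6, 9}, s ≤ k}:
k:     0  1  2  3  4  5  6  7  8  9 10 11 12 13 14 15 16 17 18
g(k):  0  0  1  1  2  0  3  1  2  2  3  3  0  0  1  1  2  0  3
So g(18) = 3.

3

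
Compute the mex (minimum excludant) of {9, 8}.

0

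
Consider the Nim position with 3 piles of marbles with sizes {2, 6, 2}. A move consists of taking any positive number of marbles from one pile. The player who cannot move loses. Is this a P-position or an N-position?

N-position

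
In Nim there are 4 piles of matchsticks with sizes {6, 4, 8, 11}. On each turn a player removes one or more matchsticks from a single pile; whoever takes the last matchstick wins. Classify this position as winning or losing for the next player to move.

Winning position

Bitwise XOR of the heap sizes:
  0110  (6)
  0100  (4)
  1000  (8)
  1011  (11)
  ----
  0001  (1)
The nim-sum is 1 ≠ 0, so this is an N-position: the player to move can win.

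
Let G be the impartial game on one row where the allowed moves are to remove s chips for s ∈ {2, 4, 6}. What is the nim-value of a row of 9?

0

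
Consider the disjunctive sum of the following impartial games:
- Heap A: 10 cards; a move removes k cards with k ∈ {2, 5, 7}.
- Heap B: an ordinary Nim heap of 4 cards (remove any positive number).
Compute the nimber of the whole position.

4

For heap A, compute g(0), g(1), … with moves {2, 5, 7}:
k:     0  1  2  3  4  5  6  7  8  9 10
g(k):  0  0  1  1  0  2  1  3  2  2  0
So g(10) = 0.
Heap B is a plain Nim heap of size 4, so its Grundy value is 4.
The value of a disjunctive sum is the nim-sum of the parts.
Combined value = 0 ⊕ 4 = 4.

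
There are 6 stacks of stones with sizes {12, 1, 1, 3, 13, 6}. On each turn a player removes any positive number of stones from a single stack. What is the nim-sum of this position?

Compute the nim-sum pairwise:
12 ^ 1 = 13
13 ^ 1 = 12
12 ^ 3 = 15
15 ^ 13 = 2
2 ^ 6 = 4

4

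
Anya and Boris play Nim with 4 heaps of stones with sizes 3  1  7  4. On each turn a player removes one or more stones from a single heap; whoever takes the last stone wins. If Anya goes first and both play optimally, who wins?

Bitwise XOR of the heap sizes:
  011  (3)
  001  (1)
  111  (7)
  100  (4)
  ---
  001  (1)
The nim-sum is 1 ≠ 0, so this is an N-position: the player to move can win; Anya has a winning move.

Anya wins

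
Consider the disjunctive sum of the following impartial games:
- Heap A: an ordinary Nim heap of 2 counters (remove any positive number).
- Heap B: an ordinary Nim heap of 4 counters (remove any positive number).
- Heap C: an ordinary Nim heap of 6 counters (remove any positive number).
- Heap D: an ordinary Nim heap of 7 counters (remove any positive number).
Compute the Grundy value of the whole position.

Heap A is a plain Nim heap of size 2, so its Grundy value is 2.
Heap B is a plain Nim heap of size 4, so its Grundy value is 4.
Heap C is a plain Nim heap of size 6, so its Grundy value is 6.
Heap D is a plain Nim heap of size 7, so its Grundy value is 7.
By the Sprague-Grundy theorem, the Grundy value of a sum of independent games is the XOR of the component values.
Combined value = 2 ⊕ 4 ⊕ 6 ⊕ 7 = 7.

7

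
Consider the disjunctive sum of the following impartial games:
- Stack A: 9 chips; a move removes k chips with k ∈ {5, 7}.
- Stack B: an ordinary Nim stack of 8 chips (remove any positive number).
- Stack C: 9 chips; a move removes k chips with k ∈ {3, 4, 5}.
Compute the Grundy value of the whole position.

9

For stack A, compute g(0), g(1), … with moves {5, 7}:
g(0) = mex{} = 0
g(1) = mex{} = 0
g(2) = mex{} = 0
g(3) = mex{} = 0
g(4) = mex{} = 0
g(5) = mex{0} = 1
g(6) = mex{0} = 1
g(7) = mex{0} = 1
g(8) = mex{0} = 1
g(9) = mex{0} = 1
So g(9) = 1.
Stack B is a plain Nim stack of size 8, so its Grundy value is 8.
Grundy values for stack C (subtraction set {3, 4, 5}):
k:     0  1  2  3  4  5  6  7  8  9
g(k):  0  0  0  1  1  1  2  2  0  0
So g(9) = 0.
The value of a disjunctive sum is the nim-sum of the parts.
Combined value = 1 ⊕ 8 ⊕ 0 = 9.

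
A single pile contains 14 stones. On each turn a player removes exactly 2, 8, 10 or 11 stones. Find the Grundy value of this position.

Grundy values for subtraction set {2, 8, 10, 11}:
k:     0  1  2  3  4  5  6  7  8  9 10 11 12 13 14
g(k):  0  0  1  1  0  0  1  1  2  2  3  3  2  2  3
So g(14) = 3.

3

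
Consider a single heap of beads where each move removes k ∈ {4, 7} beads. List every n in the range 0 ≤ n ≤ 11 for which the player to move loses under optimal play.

0, 1, 2, 3, 11

Grundy values for subtraction set {4, 7}:
k:     0  1  2  3  4  5  6  7  8  9 10 11
g(k):  0  0  0  0  1  1  1  1  2  2  2  0
The P-positions (g = 0) in 0..11 are 0, 1, 2, 3, 11.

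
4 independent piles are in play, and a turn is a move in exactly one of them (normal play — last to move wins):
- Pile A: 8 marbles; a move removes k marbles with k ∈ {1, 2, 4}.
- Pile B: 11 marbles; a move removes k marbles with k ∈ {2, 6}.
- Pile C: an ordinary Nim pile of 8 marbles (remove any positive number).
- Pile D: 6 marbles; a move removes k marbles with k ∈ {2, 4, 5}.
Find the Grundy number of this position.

8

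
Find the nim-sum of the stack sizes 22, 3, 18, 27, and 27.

Nim-sum: 22 XOR 3 XOR 18 XOR 27 XOR 27 = 7.

7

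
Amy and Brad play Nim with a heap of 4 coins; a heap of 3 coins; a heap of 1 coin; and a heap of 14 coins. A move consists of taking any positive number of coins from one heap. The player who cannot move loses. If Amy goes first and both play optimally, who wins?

Compute the nim-sum pairwise:
4 ^ 3 = 7
7 ^ 1 = 6
6 ^ 14 = 8
The nim-sum is 8 ≠ 0, so this is an N-position: the player to move can win; Amy has a winning move.

Amy wins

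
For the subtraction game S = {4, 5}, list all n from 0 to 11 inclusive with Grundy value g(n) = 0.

0, 1, 2, 3, 9, 10, 11

Compute g(0), g(1), … for moves {4, 5}:
k:     0  1  2  3  4  5  6  7  8  9 10 11
g(k):  0  0  0  0  1  1  1  1  2  0  0  0
The P-positions (g = 0) in 0..11 are 0, 1, 2, 3, 9, 10, 11.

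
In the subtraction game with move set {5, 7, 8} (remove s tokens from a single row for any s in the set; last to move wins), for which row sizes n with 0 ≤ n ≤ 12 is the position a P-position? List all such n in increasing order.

Grundy values for subtraction set {5, 7, 8}:
g(0) = mex{} = 0
g(1) = mex{} = 0
g(2) = mex{} = 0
g(3) = mex{} = 0
g(4) = mex{} = 0
g(5) = mex{0} = 1
g(6) = mex{0} = 1
g(7) = mex{0} = 1
g(8) = mex{0} = 1
g(9) = mex{0} = 1
g(10) = mex{0,1} = 2
g(11) = mex{0,1} = 2
g(12) = mex{0,1} = 2
The P-positions (g = 0) in 0..12 are 0, 1, 2, 3, 4.

0, 1, 2, 3, 4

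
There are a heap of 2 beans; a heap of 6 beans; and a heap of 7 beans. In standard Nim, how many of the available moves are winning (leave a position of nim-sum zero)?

3

Compute the nim-sum pairwise:
2 XOR 6 = 4
4 XOR 7 = 3
The overall nim-sum is X = 3. A heap of size p has a winning move iff p XOR X < p (reduce it to p XOR X).
  2: 2 XOR 3 = 1 < 2 — winning move (to 1).
  6: 6 XOR 3 = 5 < 6 — winning move (to 5).
  7: 7 XOR 3 = 4 < 7 — winning move (to 4).
That gives 3 winning moves.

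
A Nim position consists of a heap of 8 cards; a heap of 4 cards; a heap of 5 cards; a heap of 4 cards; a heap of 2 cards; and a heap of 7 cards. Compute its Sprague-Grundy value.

Compute the nim-sum pairwise:
8 XOR 4 = 12
12 XOR 5 = 9
9 XOR 4 = 13
13 XOR 2 = 15
15 XOR 7 = 8

8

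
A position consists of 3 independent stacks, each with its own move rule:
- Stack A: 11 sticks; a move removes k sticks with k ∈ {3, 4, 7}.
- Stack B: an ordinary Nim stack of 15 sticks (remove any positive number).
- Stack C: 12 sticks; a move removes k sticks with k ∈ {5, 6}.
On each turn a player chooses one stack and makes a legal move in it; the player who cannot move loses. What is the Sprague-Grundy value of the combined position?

15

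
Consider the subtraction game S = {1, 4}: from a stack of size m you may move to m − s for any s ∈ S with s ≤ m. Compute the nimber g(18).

Build the Grundy sequence with g(k) = mex{g(k−s) : s ∈ {1, 4}, s ≤ k}:
k:     0  1  2  3  4  5  6  7  8  9 10 11 12 13 14 15 16 17 18
g(k):  0  1  0  1  2  0  1  0  1  2  0  1  0  1  2  0  1  0  1
So g(18) = 1.

1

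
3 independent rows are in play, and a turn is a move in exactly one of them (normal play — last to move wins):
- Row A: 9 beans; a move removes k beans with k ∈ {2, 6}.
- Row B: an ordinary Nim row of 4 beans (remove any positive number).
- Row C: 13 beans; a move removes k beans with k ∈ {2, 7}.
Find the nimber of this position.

4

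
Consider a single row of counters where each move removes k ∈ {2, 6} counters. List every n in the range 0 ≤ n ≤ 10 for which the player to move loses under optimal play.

0, 1, 4, 5, 8, 9

Build the Grundy sequence with g(k) = mex{g(k−s) : s ∈ {2, 6}, s ≤ k}:
k:     0  1  2  3  4  5  6  7  8  9 10
g(k):  0  0  1  1  0  0  1  1  0  0  1
The P-positions (g = 0) in 0..10 are 0, 1, 4, 5, 8, 9.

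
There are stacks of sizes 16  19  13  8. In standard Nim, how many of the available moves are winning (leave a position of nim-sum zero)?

In binary:
  10000  (16)
  10011  (19)
  01101  (13)
  01000  (8)
  -----
  00110  (6)
The overall nim-sum is X = 6. A stack of size p has a winning move iff p XOR X < p (reduce it to p XOR X).
  16: 16 XOR 6 = 22 ≥ 16 — no move.
  19: 19 XOR 6 = 21 ≥ 19 — no move.
  13: 13 XOR 6 = 11 < 13 — winning move (to 11).
  8: 8 XOR 6 = 14 ≥ 8 — no move.
That gives 1 winning move.

1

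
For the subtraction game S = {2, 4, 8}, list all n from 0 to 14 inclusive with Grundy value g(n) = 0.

0, 1, 6, 7, 12, 13

Build the Grundy sequence with g(k) = mex{g(k−s) : s ∈ {2, 4, 8}, s ≤ k}:
k:     0  1  2  3  4  5  6  7  8  9 10 11 12 13 14
g(k):  0  0  1  1  2  2  0  0  1  1  2  2  0  0  1
The P-positions (g = 0) in 0..14 are 0, 1, 6, 7, 12, 13.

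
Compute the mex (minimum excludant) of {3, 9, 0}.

1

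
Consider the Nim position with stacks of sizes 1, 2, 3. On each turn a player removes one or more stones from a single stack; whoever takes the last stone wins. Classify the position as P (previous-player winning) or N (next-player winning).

P-position

Compute the nim-sum pairwise:
1 ^ 2 = 3
3 ^ 3 = 0
The nim-sum is 0, so this is a P-position: the player to move is in a losing position under optimal play.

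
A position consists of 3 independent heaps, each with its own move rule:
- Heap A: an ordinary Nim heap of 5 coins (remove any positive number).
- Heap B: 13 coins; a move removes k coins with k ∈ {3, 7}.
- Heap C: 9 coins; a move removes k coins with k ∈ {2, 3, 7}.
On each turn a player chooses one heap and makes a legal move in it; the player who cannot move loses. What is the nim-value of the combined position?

6

Heap A is a plain Nim heap of size 5, so its Grundy value is 5.
Grundy values for heap B (subtraction set {3, 7}):
k:     0  1  2  3  4  5  6  7  8  9 10 11 12 13
g(k):  0  0  0  1  1  1  0  2  2  1  0  0  0  1
So g(13) = 1.
For heap C, compute g(0), g(1), … with moves {2, 3, 7}:
k:     0  1  2  3  4  5  6  7  8  9
g(k):  0  0  1  1  2  0  0  1  1  2
So g(9) = 2.
By the Sprague-Grundy theorem, the Grundy value of a sum of independent games is the XOR of the component values.
Combined value = 5 XOR 1 XOR 2 = 6.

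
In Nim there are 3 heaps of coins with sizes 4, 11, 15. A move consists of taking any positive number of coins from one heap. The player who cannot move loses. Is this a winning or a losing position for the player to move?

Losing position

Compute the nim-sum pairwise:
4 XOR 11 = 15
15 XOR 15 = 0
The nim-sum is 0, so this is a P-position: the player to move is in a losing position under optimal play.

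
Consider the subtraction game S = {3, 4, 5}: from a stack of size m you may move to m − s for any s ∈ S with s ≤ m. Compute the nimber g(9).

0

Compute g(0), g(1), … for moves {3, 4, 5}:
g(0) = mex{} = 0
g(1) = mex{} = 0
g(2) = mex{} = 0
g(3) = mex{0} = 1
g(4) = mex{0} = 1
g(5) = mex{0} = 1
g(6) = mex{0,1} = 2
g(7) = mex{0,1} = 2
g(8) = mex{1} = 0
g(9) = mex{1,2} = 0
So g(9) = 0.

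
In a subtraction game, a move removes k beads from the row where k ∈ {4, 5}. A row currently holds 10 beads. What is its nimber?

0

Grundy values for subtraction set {4, 5}:
k:     0  1  2  3  4  5  6  7  8  9 10
g(k):  0  0  0  0  1  1  1  1  2  0  0
So g(10) = 0.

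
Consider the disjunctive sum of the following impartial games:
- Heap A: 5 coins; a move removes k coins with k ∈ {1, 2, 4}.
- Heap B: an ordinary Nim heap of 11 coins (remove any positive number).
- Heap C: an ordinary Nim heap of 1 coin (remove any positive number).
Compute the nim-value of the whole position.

Build the Grundy sequence for heap A with g(k) = mex{g(k−s) : s ∈ {1, 2, 4}, s ≤ k}:
k:     0  1  2  3  4  5
g(k):  0  1  2  0  1  2
So g(5) = 2.
Heap B is a plain Nim heap of size 11, so its Grundy value is 11.
Heap C is a plain Nim heap of size 1, so its Grundy value is 1.
By the Sprague-Grundy theorem, the Grundy value of a sum of independent games is the XOR of the component values.
Combined value = 2 ⊕ 11 ⊕ 1 = 8.

8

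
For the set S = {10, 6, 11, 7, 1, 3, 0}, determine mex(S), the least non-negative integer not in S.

2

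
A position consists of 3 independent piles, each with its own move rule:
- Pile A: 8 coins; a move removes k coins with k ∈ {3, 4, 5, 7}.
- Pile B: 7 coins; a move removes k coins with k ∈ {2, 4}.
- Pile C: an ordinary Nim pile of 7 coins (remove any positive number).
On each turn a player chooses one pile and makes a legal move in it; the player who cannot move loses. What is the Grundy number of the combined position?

Grundy values for pile A (subtraction set {3, 4, 5, 7}):
k:     0  1  2  3  4  5  6  7  8
g(k):  0  0  0  1  1  1  2  2  2
So g(8) = 2.
Build the Grundy sequence for pile B with g(k) = mex{g(k−s) : s ∈ {2, 4}, s ≤ k}:
k:     0  1  2  3  4  5  6  7
g(k):  0  0  1  1  2  2  0  0
So g(7) = 0.
Pile C is a plain Nim pile of size 7, so its Grundy value is 7.
The value of a disjunctive sum is the nim-sum of the parts.
Combined value = 2 XOR 0 XOR 7 = 5.

5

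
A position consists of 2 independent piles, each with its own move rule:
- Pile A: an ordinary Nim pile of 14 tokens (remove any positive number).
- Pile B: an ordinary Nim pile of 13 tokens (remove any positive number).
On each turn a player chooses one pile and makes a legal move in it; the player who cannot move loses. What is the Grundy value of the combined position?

Pile A is a plain Nim pile of size 14, so its Grundy value is 14.
Pile B is a plain Nim pile of size 13, so its Grundy value is 13.
The value of a disjunctive sum is the nim-sum of the parts.
Combined value = 14 XOR 13 = 3.

3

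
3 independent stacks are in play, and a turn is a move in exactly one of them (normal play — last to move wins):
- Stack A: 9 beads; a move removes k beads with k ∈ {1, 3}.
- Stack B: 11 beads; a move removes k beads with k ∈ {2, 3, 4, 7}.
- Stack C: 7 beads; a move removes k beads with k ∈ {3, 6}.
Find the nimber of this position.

For stack A, compute g(0), g(1), … with moves {1, 3}:
g(0) = mex{} = 0
g(1) = mex{0} = 1
g(2) = mex{1} = 0
g(3) = mex{0} = 1
g(4) = mex{1} = 0
g(5) = mex{0} = 1
g(6) = mex{1} = 0
g(7) = mex{0} = 1
g(8) = mex{1} = 0
g(9) = mex{0} = 1
So g(9) = 1.
Grundy values for stack B (subtraction set {2, 3, 4, 7}):
g(0) = mex{} = 0
g(1) = mex{} = 0
g(2) = mex{0} = 1
g(3) = mex{0} = 1
g(4) = mex{0,1} = 2
g(5) = mex{0,1} = 2
g(6) = mex{1,2} = 0
g(7) = mex{0,1,2} = 3
g(8) = mex{0,2} = 1
g(9) = mex{0,1,2,3} = 4
g(10) = mex{0,1,3} = 2
g(11) = mex{1,2,3,4} = 0
So g(11) = 0.
Grundy values for stack C (subtraction set {3, 6}):
g(0) = mex{} = 0
g(1) = mex{} = 0
g(2) = mex{} = 0
g(3) = mex{0} = 1
g(4) = mex{0} = 1
g(5) = mex{0} = 1
g(6) = mex{0,1} = 2
g(7) = mex{0,1} = 2
So g(7) = 2.
By the Sprague-Grundy theorem, the Grundy value of a sum of independent games is the XOR of the component values.
Combined value = 1 XOR 0 XOR 2 = 3.

3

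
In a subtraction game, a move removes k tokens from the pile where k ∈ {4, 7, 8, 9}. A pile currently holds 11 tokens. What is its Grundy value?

2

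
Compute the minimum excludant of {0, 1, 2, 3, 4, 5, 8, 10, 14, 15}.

6

The values 0, 1, 2, 3, 4, 5 are all present; 6 is the first non-negative integer missing from the set.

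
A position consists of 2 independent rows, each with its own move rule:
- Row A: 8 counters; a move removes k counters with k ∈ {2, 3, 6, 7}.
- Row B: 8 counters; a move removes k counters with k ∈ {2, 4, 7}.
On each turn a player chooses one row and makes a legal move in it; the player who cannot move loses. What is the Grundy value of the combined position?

For row A, compute g(0), g(1), … with moves {2, 3, 6, 7}:
g(0) = mex{} = 0
g(1) = mex{} = 0
g(2) = mex{0} = 1
g(3) = mex{0} = 1
g(4) = mex{0,1} = 2
g(5) = mex{1} = 0
g(6) = mex{0,1,2} = 3
g(7) = mex{0,2} = 1
g(8) = mex{0,1,3} = 2
So g(8) = 2.
Grundy values for row B (subtraction set {2, 4, 7}):
k:     0  1  2  3  4  5  6  7  8
g(k):  0  0  1  1  2  2  0  3  1
So g(8) = 1.
The value of a disjunctive sum is the nim-sum of the parts.
Combined value = 2 XOR 1 = 3.

3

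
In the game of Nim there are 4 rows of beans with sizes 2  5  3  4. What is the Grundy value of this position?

Nim-sum: 2 ^ 5 ^ 3 ^ 4 = 0.

0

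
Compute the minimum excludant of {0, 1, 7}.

2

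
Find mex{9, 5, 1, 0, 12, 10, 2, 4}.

3

The values 0, 1, 2 are all present; 3 is the first non-negative integer missing from the set.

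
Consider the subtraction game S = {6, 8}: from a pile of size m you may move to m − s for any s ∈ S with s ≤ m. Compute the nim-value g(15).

0

Build the Grundy sequence with g(k) = mex{g(k−s) : s ∈ {6, 8}, s ≤ k}:
k:     0  1  2  3  4  5  6  7  8  9 10 11 12 13 14 15
g(k):  0  0  0  0  0  0  1  1  1  1  1  1  2  2  0  0
So g(15) = 0.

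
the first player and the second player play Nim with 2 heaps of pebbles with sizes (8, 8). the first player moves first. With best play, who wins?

the second player wins

In binary:
  1000  (8)
  1000  (8)
  ----
  0000  (0)
The nim-sum is 0, so this is a P-position: the player to move is in a losing position under optimal play; the first player is about to move from it and so loses — the second player wins.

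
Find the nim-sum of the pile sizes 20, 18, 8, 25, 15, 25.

1

Compute the nim-sum pairwise:
20 XOR 18 = 6
6 XOR 8 = 14
14 XOR 25 = 23
23 XOR 15 = 24
24 XOR 25 = 1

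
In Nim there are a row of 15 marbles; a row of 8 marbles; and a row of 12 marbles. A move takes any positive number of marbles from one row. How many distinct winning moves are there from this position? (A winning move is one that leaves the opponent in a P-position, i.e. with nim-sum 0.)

Bitwise XOR of the heap sizes:
  1111  (15)
  1000  (8)
  1100  (12)
  ----
  1011  (11)
The overall nim-sum is X = 11. A row of size p has a winning move iff p XOR X < p (reduce it to p XOR X).
  15: 15 XOR 11 = 4 < 15 — winning move (to 4).
  8: 8 XOR 11 = 3 < 8 — winning move (to 3).
  12: 12 XOR 11 = 7 < 12 — winning move (to 7).
That gives 3 winning moves.

3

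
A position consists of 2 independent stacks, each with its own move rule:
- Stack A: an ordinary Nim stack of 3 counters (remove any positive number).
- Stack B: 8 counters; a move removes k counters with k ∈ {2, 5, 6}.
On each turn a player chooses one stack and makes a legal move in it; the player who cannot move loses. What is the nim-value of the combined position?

3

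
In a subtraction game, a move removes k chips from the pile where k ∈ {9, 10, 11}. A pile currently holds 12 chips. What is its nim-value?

1

Build the Grundy sequence with g(k) = mex{g(k−s) : s ∈ {9, 10, 11}, s ≤ k}:
g(0) = mex{} = 0
g(1) = mex{} = 0
g(2) = mex{} = 0
g(3) = mex{} = 0
g(4) = mex{} = 0
g(5) = mex{} = 0
g(6) = mex{} = 0
g(7) = mex{} = 0
g(8) = mex{} = 0
g(9) = mex{0} = 1
g(10) = mex{0} = 1
g(11) = mex{0} = 1
g(12) = mex{0} = 1
So g(12) = 1.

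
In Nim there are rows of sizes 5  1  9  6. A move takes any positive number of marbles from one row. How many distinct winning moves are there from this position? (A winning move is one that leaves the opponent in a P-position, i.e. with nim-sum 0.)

1

Nim-sum: 5 XOR 1 XOR 9 XOR 6 = 11.
The overall nim-sum is X = 11. A row of size p has a winning move iff p XOR X < p (reduce it to p XOR X).
  5: 5 XOR 11 = 14 ≥ 5 — no move.
  1: 1 XOR 11 = 10 ≥ 1 — no move.
  9: 9 XOR 11 = 2 < 9 — winning move (to 2).
  6: 6 XOR 11 = 13 ≥ 6 — no move.
That gives 1 winning move.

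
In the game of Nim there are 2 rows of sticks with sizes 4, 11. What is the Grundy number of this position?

15

Compute the nim-sum pairwise:
4 ^ 11 = 15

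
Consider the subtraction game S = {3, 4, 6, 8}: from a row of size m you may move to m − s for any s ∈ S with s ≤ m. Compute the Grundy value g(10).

3

Grundy values for subtraction set {3, 4, 6, 8}:
k:     0  1  2  3  4  5  6  7  8  9 10
g(k):  0  0  0  1  1  1  2  2  2  3  3
So g(10) = 3.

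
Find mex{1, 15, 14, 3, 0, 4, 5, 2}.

6

The values 0, 1, 2, 3, 4, 5 are all present; 6 is the first non-negative integer missing from the set.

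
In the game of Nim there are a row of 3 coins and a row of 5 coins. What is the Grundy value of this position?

Bitwise XOR of the heap sizes:
  011  (3)
  101  (5)
  ---
  110  (6)

6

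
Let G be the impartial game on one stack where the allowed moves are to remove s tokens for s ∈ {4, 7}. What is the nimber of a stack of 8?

2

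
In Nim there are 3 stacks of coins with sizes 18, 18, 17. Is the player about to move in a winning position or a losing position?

Winning position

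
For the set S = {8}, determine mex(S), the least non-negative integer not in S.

0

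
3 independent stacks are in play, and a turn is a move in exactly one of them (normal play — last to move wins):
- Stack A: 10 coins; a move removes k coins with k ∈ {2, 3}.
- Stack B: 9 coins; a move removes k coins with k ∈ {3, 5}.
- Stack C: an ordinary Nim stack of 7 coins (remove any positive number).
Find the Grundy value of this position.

7

For stack A, compute g(0), g(1), … with moves {2, 3}:
k:     0  1  2  3  4  5  6  7  8  9 10
g(k):  0  0  1  1  2  0  0  1  1  2  0
So g(10) = 0.
Grundy values for stack B (subtraction set {3, 5}):
g(0) = mex{} = 0
g(1) = mex{} = 0
g(2) = mex{} = 0
g(3) = mex{0} = 1
g(4) = mex{0} = 1
g(5) = mex{0} = 1
g(6) = mex{0,1} = 2
g(7) = mex{0,1} = 2
g(8) = mex{1} = 0
g(9) = mex{1,2} = 0
So g(9) = 0.
Stack C is a plain Nim stack of size 7, so its Grundy value is 7.
By the Sprague-Grundy theorem, the Grundy value of a sum of independent games is the XOR of the component values.
Combined value = 0 XOR 0 XOR 7 = 7.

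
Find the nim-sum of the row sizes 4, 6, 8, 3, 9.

Compute the nim-sum pairwise:
4 ^ 6 = 2
2 ^ 8 = 10
10 ^ 3 = 9
9 ^ 9 = 0

0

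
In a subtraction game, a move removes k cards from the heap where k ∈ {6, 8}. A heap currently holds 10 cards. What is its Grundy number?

1

Compute g(0), g(1), … for moves {6, 8}:
g(0) = mex{} = 0
g(1) = mex{} = 0
g(2) = mex{} = 0
g(3) = mex{} = 0
g(4) = mex{} = 0
g(5) = mex{} = 0
g(6) = mex{0} = 1
g(7) = mex{0} = 1
g(8) = mex{0} = 1
g(9) = mex{0} = 1
g(10) = mex{0} = 1
So g(10) = 1.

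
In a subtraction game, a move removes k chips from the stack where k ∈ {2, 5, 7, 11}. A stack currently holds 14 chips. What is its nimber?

0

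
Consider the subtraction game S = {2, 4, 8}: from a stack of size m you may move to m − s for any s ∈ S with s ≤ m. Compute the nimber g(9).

1

Compute g(0), g(1), … for moves {2, 4, 8}:
k:     0  1  2  3  4  5  6  7  8  9
g(k):  0  0  1  1  2  2  0  0  1  1
So g(9) = 1.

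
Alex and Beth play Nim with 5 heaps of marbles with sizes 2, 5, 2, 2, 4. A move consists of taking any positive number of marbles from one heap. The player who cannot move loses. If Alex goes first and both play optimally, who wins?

Alex wins

Bitwise XOR of the heap sizes:
  010  (2)
  101  (5)
  010  (2)
  010  (2)
  100  (4)
  ---
  011  (3)
The nim-sum is 3 ≠ 0, so this is an N-position: the player to move can win; Alex has a winning move.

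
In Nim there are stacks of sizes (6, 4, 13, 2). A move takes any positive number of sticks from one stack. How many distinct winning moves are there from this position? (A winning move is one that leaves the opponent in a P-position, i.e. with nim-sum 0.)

1

Compute the nim-sum pairwise:
6 ^ 4 = 2
2 ^ 13 = 15
15 ^ 2 = 13
The overall nim-sum is X = 13. A stack of size p has a winning move iff p XOR X < p (reduce it to p XOR X).
  6: 6 XOR 13 = 11 ≥ 6 — no move.
  4: 4 XOR 13 = 9 ≥ 4 — no move.
  13: 13 XOR 13 = 0 < 13 — winning move (to 0).
  2: 2 XOR 13 = 15 ≥ 2 — no move.
That gives 1 winning move.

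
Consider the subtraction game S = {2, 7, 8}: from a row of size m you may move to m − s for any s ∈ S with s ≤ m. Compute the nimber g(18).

2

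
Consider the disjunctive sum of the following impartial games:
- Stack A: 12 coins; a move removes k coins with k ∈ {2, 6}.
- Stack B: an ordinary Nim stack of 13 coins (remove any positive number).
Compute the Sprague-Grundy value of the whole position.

13

For stack A, compute g(0), g(1), … with moves {2, 6}:
g(0) = mex{} = 0
g(1) = mex{} = 0
g(2) = mex{0} = 1
g(3) = mex{0} = 1
g(4) = mex{1} = 0
g(5) = mex{1} = 0
g(6) = mex{0} = 1
g(7) = mex{0} = 1
g(8) = mex{1} = 0
g(9) = mex{1} = 0
g(10) = mex{0} = 1
g(11) = mex{0} = 1
g(12) = mex{1} = 0
So g(12) = 0.
Stack B is a plain Nim stack of size 13, so its Grundy value is 13.
By the Sprague-Grundy theorem, the Grundy value of a sum of independent games is the XOR of the component values.
Combined value = 0 ⊕ 13 = 13.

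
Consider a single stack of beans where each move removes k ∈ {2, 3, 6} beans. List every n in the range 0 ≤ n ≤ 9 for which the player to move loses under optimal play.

Grundy values for subtraction set {2, 3, 6}:
g(0) = mex{} = 0
g(1) = mex{} = 0
g(2) = mex{0} = 1
g(3) = mex{0} = 1
g(4) = mex{0,1} = 2
g(5) = mex{1} = 0
g(6) = mex{0,1,2} = 3
g(7) = mex{0,2} = 1
g(8) = mex{0,1,3} = 2
g(9) = mex{1,3} = 0
The P-positions (g = 0) in 0..9 are 0, 1, 5, 9.

0, 1, 5, 9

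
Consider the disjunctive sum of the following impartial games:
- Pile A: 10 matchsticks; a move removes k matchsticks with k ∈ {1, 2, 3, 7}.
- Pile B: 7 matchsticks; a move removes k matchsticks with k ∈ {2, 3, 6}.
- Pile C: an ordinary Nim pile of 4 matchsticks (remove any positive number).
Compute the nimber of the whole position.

For pile A, compute g(0), g(1), … with moves {1, 2, 3, 7}:
g(0) = mex{} = 0
g(1) = mex{0} = 1
g(2) = mex{0,1} = 2
g(3) = mex{0,1,2} = 3
g(4) = mex{1,2,3} = 0
g(5) = mex{0,2,3} = 1
g(6) = mex{0,1,3} = 2
g(7) = mex{0,1,2} = 3
g(8) = mex{1,2,3} = 0
g(9) = mex{0,2,3} = 1
g(10) = mex{0,1,3} = 2
So g(10) = 2.
Grundy values for pile B (subtraction set {2, 3, 6}):
g(0) = mex{} = 0
g(1) = mex{} = 0
g(2) = mex{0} = 1
g(3) = mex{0} = 1
g(4) = mex{0,1} = 2
g(5) = mex{1} = 0
g(6) = mex{0,1,2} = 3
g(7) = mex{0,2} = 1
So g(7) = 1.
Pile C is a plain Nim pile of size 4, so its Grundy value is 4.
By the Sprague-Grundy theorem, the Grundy value of a sum of independent games is the XOR of the component values.
Combined value = 2 ⊕ 1 ⊕ 4 = 7.

7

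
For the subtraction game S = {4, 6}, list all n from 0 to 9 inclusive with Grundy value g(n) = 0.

0, 1, 2, 3

Compute g(0), g(1), … for moves {4, 6}:
k:     0  1  2  3  4  5  6  7  8  9
g(k):  0  0  0  0  1  1  1  1  2  2
The P-positions (g = 0) in 0..9 are 0, 1, 2, 3.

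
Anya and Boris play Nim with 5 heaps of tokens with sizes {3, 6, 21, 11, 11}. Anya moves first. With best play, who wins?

In binary:
  00011  (3)
  00110  (6)
  10101  (21)
  01011  (11)
  01011  (11)
  -----
  10000  (16)
The nim-sum is 16 ≠ 0, so this is an N-position: the player to move can win; Anya has a winning move.

Anya wins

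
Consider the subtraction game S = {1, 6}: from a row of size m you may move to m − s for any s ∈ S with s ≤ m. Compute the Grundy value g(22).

1

Build the Grundy sequence with g(k) = mex{g(k−s) : s ∈ {1, 6}, s ≤ k}:
k:     0  1  2  3  4  5  6  7  8  9 10 11 12 13 14 15 16 17 18 19 20 21 22
g(k):  0  1  0  1  0  1  2  0  1  0  1  0  1  2  0  1  0  1  0  1  2  0  1
So g(22) = 1.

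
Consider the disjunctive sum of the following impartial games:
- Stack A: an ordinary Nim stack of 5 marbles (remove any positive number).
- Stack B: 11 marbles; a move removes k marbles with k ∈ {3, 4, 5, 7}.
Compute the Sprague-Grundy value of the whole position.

5

Stack A is a plain Nim stack of size 5, so its Grundy value is 5.
Build the Grundy sequence for stack B with g(k) = mex{g(k−s) : s ∈ {3, 4, 5, 7}, s ≤ k}:
k:     0  1  2  3  4  5  6  7  8  9 10 11
g(k):  0  0  0  1  1  1  2  2  2  3  0  0
So g(11) = 0.
By the Sprague-Grundy theorem, the Grundy value of a sum of independent games is the XOR of the component values.
Combined value = 5 XOR 0 = 5.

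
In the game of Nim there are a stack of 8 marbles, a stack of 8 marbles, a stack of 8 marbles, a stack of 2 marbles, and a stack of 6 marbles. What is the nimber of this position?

12

Nim-sum: 8 ⊕ 8 ⊕ 8 ⊕ 2 ⊕ 6 = 12.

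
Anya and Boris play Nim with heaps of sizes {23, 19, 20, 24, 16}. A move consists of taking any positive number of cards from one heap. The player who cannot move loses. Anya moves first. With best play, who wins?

Anya wins

Compute the nim-sum pairwise:
23 XOR 19 = 4
4 XOR 20 = 16
16 XOR 24 = 8
8 XOR 16 = 24
The nim-sum is 24 ≠ 0, so this is an N-position: the player to move can win; Anya has a winning move.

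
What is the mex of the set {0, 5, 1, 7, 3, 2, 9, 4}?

6

The values 0, 1, 2, 3, 4, 5 are all present; 6 is the first non-negative integer missing from the set.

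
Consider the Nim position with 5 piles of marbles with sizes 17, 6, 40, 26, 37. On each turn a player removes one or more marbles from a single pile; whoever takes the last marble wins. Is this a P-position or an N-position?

Compute the nim-sum pairwise:
17 ⊕ 6 = 23
23 ⊕ 40 = 63
63 ⊕ 26 = 37
37 ⊕ 37 = 0
The nim-sum is 0, so this is a P-position: the player to move is in a losing position under optimal play.

P-position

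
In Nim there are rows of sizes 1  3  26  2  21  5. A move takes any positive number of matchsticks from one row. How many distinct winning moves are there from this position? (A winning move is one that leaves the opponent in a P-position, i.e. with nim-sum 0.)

Compute the nim-sum pairwise:
1 ^ 3 = 2
2 ^ 26 = 24
24 ^ 2 = 26
26 ^ 21 = 15
15 ^ 5 = 10
The overall nim-sum is X = 10. A row of size p has a winning move iff p XOR X < p (reduce it to p XOR X).
  1: 1 XOR 10 = 11 ≥ 1 — no move.
  3: 3 XOR 10 = 9 ≥ 3 — no move.
  26: 26 XOR 10 = 16 < 26 — winning move (to 16).
  2: 2 XOR 10 = 8 ≥ 2 — no move.
  21: 21 XOR 10 = 31 ≥ 21 — no move.
  5: 5 XOR 10 = 15 ≥ 5 — no move.
That gives 1 winning move.

1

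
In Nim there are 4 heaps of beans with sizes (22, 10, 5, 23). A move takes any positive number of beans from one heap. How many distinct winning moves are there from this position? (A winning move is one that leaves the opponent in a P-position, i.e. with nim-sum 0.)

1

Compute the nim-sum pairwise:
22 XOR 10 = 28
28 XOR 5 = 25
25 XOR 23 = 14
The overall nim-sum is X = 14. A heap of size p has a winning move iff p XOR X < p (reduce it to p XOR X).
  22: 22 XOR 14 = 24 ≥ 22 — no move.
  10: 10 XOR 14 = 4 < 10 — winning move (to 4).
  5: 5 XOR 14 = 11 ≥ 5 — no move.
  23: 23 XOR 14 = 25 ≥ 23 — no move.
That gives 1 winning move.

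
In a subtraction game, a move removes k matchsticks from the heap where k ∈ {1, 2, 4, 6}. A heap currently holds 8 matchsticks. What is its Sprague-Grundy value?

Build the Grundy sequence with g(k) = mex{g(k−s) : s ∈ {1, 2, 4, 6}, s ≤ k}:
k:     0  1  2  3  4  5  6  7  8
g(k):  0  1  2  0  1  2  3  4  0
So g(8) = 0.

0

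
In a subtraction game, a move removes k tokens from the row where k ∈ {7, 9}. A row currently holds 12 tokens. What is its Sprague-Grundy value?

1

Build the Grundy sequence with g(k) = mex{g(k−s) : s ∈ {7, 9}, s ≤ k}:
g(0) = mex{} = 0
g(1) = mex{} = 0
g(2) = mex{} = 0
g(3) = mex{} = 0
g(4) = mex{} = 0
g(5) = mex{} = 0
g(6) = mex{} = 0
g(7) = mex{0} = 1
g(8) = mex{0} = 1
g(9) = mex{0} = 1
g(10) = mex{0} = 1
g(11) = mex{0} = 1
g(12) = mex{0} = 1
So g(12) = 1.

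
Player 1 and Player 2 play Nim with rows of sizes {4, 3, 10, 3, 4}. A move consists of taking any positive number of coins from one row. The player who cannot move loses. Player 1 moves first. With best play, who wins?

Player 1 wins

Compute the nim-sum pairwise:
4 XOR 3 = 7
7 XOR 10 = 13
13 XOR 3 = 14
14 XOR 4 = 10
The nim-sum is 10 ≠ 0, so this is an N-position: the player to move can win; Player 1 has a winning move.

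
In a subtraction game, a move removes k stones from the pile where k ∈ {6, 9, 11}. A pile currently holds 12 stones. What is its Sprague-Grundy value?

2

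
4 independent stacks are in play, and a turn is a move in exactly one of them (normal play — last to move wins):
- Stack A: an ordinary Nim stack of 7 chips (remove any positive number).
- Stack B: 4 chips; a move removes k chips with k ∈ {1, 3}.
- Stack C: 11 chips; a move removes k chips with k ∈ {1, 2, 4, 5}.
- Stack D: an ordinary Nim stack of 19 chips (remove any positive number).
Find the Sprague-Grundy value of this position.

Stack A is a plain Nim stack of size 7, so its Grundy value is 7.
For stack B, compute g(0), g(1), … with moves {1, 3}:
k:     0  1  2  3  4
g(k):  0  1  0  1  0
So g(4) = 0.
Build the Grundy sequence for stack C with g(k) = mex{g(k−s) : s ∈ {1, 2, 4, 5}, s ≤ k}:
g(0) = mex{} = 0
g(1) = mex{0} = 1
g(2) = mex{0,1} = 2
g(3) = mex{1,2} = 0
g(4) = mex{0,2} = 1
g(5) = mex{0,1} = 2
g(6) = mex{1,2} = 0
g(7) = mex{0,2} = 1
g(8) = mex{0,1} = 2
g(9) = mex{1,2} = 0
g(10) = mex{0,2} = 1
g(11) = mex{0,1} = 2
So g(11) = 2.
Stack D is a plain Nim stack of size 19, so its Grundy value is 19.
The value of a disjunctive sum is the nim-sum of the parts.
Combined value = 7 XOR 0 XOR 2 XOR 19 = 22.

22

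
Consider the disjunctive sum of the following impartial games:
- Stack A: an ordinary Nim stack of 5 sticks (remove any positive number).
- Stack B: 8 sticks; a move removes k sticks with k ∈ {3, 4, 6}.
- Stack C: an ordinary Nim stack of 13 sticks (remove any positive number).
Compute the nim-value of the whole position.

10

Stack A is a plain Nim stack of size 5, so its Grundy value is 5.
Build the Grundy sequence for stack B with g(k) = mex{g(k−s) : s ∈ {3, 4, 6}, s ≤ k}:
g(0) = mex{} = 0
g(1) = mex{} = 0
g(2) = mex{} = 0
g(3) = mex{0} = 1
g(4) = mex{0} = 1
g(5) = mex{0} = 1
g(6) = mex{0,1} = 2
g(7) = mex{0,1} = 2
g(8) = mex{0,1} = 2
So g(8) = 2.
Stack C is a plain Nim stack of size 13, so its Grundy value is 13.
By the Sprague-Grundy theorem, the Grundy value of a sum of independent games is the XOR of the component values.
Combined value = 5 XOR 2 XOR 13 = 10.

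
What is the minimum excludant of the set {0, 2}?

0 is in the set but 1 is not, so the mex is 1.

1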